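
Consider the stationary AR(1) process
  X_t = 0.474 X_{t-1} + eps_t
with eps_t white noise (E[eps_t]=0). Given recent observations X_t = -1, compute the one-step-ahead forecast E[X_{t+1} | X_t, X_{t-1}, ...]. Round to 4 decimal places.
E[X_{t+1} \mid \mathcal F_t] = -0.4740

For an AR(p) model X_t = c + sum_i phi_i X_{t-i} + eps_t, the
one-step-ahead conditional mean is
  E[X_{t+1} | X_t, ...] = c + sum_i phi_i X_{t+1-i}.
Substitute known values:
  E[X_{t+1} | ...] = (0.474) * (-1)
                   = -0.4740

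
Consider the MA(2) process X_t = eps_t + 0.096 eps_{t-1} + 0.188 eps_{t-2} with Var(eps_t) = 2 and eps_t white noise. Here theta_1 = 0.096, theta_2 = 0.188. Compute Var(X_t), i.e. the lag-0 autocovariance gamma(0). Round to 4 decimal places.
\gamma(0) = 2.0891

For an MA(q) process X_t = eps_t + sum_i theta_i eps_{t-i} with
Var(eps_t) = sigma^2, the variance is
  gamma(0) = sigma^2 * (1 + sum_i theta_i^2).
  sum_i theta_i^2 = (0.096)^2 + (0.188)^2 = 0.009216 + 0.035344 = 0.04456.
  gamma(0) = 2 * (1 + 0.04456) = 2 * 1.04456 = 2.08912, which rounds to 2.0891.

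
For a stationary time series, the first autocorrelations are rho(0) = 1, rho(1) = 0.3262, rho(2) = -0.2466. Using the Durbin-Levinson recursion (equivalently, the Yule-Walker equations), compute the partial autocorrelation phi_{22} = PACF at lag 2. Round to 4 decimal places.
\phi_{22} = -0.3950

The PACF at lag k is phi_{kk}, the last component of the solution
to the Yule-Walker system G_k phi = r_k where
  (G_k)_{ij} = rho(|i - j|), (r_k)_i = rho(i), i,j = 1..k.
Equivalently, Durbin-Levinson gives phi_{kk} iteratively:
  phi_{11} = rho(1)
  phi_{kk} = [rho(k) - sum_{j=1..k-1} phi_{k-1,j} rho(k-j)]
            / [1 - sum_{j=1..k-1} phi_{k-1,j} rho(j)],
  phi_{k,j} = phi_{k-1,j} - phi_{kk} phi_{k-1,k-j},  j = 1..k-1.
Step k = 1:
  phi_11 = rho(1) = 0.3262.
Step k = 2:
  phi_22 = [rho(2) - phi_11 rho(1)] / [1 - phi_11 rho(1)] = [-0.2466 - (0.3262)(0.3262)] / [1 - (0.3262)(0.3262)]
         = -0.35300644 / 0.89359356 = -0.395.
Therefore phi_{22} = -0.3950.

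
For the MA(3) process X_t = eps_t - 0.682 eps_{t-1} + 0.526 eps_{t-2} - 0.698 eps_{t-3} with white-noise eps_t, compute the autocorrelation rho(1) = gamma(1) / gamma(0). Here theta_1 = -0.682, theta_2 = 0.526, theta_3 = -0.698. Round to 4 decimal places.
\rho(1) = -0.6316

For an MA(q) process with theta_0 = 1, the autocovariance is
  gamma(k) = sigma^2 * sum_{i=0..q-k} theta_i * theta_{i+k},
and rho(k) = gamma(k) / gamma(0). Sigma^2 cancels.
  numerator   = (1)*(-0.682) + (-0.682)*(0.526) + (0.526)*(-0.698) = -1.40788.
  denominator = (1)^2 + (-0.682)^2 + (0.526)^2 + (-0.698)^2 = 2.229004.
  rho(1) = -1.40788 / 2.229004 = -0.6316.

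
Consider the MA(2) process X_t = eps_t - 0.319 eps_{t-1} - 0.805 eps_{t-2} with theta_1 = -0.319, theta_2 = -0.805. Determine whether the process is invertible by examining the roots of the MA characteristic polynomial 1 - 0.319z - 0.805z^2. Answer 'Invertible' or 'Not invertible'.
\text{Not invertible}

The MA(q) characteristic polynomial is P(z) = 1 - 0.319z - 0.805z^2.
Invertibility requires all roots to lie outside the unit circle, i.e. |z| > 1 for every root.
Set 1 + (-0.319) z + (-0.805) z^2 = 0, i.e. a z^2 + b z + c = 0 with a = -0.805, b = -0.319, c = 1.
Discriminant D = b^2 - 4ac = (-0.319)^2 - 4*(-0.805)*1 = 0.101761 - (-3.22) = 3.321761.
D >= 0, so the roots are real: z = (-b +/- sqrt(D)) / (2a) = (0.319 +/- 1.82257) / (-1.61).
  z_1 = (0.319 + 1.82257) / (-1.61) = -1.3302,   |z_1| = 1.3302.
  z_2 = (0.319 - 1.82257) / (-1.61) = 0.9339,   |z_2| = 0.9339.
Moduli of all roots: 1.3302, 0.9339.
All moduli strictly greater than 1? No.
Verdict: Not invertible.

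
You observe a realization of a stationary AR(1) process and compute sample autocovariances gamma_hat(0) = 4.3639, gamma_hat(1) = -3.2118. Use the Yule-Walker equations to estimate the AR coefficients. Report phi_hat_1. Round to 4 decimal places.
\hat\phi_{1} = -0.7360

The Yule-Walker equations for an AR(p) process read, in matrix form,
  Gamma_p phi = r_p,   with   (Gamma_p)_{ij} = gamma(|i - j|),
                       (r_p)_i = gamma(i),   i,j = 1..p.
Substitute the sample gammas (Toeplitz matrix and right-hand side of size 1):
  Gamma_p = [[4.3639]]
  r_p     = [-3.2118]
With p = 1 this is the single equation gamma(0) phi_1 = gamma(1):
  phi_hat_1 = gamma(1) / gamma(0) = -3.2118 / 4.3639 = -0.7360.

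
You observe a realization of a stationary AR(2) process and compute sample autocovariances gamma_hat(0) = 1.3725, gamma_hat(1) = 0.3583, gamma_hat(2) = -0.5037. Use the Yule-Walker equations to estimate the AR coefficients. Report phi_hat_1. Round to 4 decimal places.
\hat\phi_{1} = 0.3830

The Yule-Walker equations for an AR(p) process read, in matrix form,
  Gamma_p phi = r_p,   with   (Gamma_p)_{ij} = gamma(|i - j|),
                       (r_p)_i = gamma(i),   i,j = 1..p.
Substitute the sample gammas (Toeplitz matrix and right-hand side of size 2):
  Gamma_p = [[1.3725, 0.3583], [0.3583, 1.3725]]
  r_p     = [0.3583, -0.5037]
Written out:
  1.3725 phi_1 + 0.3583 phi_2 = 0.3583
  0.3583 phi_1 + 1.3725 phi_2 = -0.5037
Solve by Cramer's rule:
  det = gamma(0)^2 - gamma(1)^2 = (1.3725)^2 - (0.3583)^2 = 1.88375625 - 0.12837889 = 1.75537736
  phi_hat_1 = [gamma(1) gamma(0) - gamma(1) gamma(2)] / det = [(0.3583)(1.3725) - (0.3583)(-0.5037)] / 1.75537736 = 0.67224246 / 1.75537736 = 0.383
  phi_hat_2 = [gamma(0) gamma(2) - gamma(1)^2] / det = [(1.3725)(-0.5037) - (0.3583)^2] / 1.75537736 = -0.81970714 / 1.75537736 = -0.467
So phi_hat = [0.3830, -0.4670].
Therefore phi_hat_1 = 0.3830.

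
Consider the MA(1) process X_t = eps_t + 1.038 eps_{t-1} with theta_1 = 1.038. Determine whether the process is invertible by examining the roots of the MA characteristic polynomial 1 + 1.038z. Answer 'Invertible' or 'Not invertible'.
\text{Not invertible}

The MA(q) characteristic polynomial is P(z) = 1 + 1.038z.
Invertibility requires all roots to lie outside the unit circle, i.e. |z| > 1 for every root.
This is linear in z: 1 + (1.038) z = 0  =>  z = -1/(1.038) = -0.963391,  |z| = 0.963391.
Moduli of all roots: 0.9634.
All moduli strictly greater than 1? No.
Verdict: Not invertible.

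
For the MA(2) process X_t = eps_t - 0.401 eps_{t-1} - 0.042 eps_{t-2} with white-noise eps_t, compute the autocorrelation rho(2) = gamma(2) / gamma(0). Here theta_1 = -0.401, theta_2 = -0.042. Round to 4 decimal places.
\rho(2) = -0.0361

For an MA(q) process with theta_0 = 1, the autocovariance is
  gamma(k) = sigma^2 * sum_{i=0..q-k} theta_i * theta_{i+k},
and rho(k) = gamma(k) / gamma(0). Sigma^2 cancels.
  numerator   = (1)*(-0.042) = -0.042.
  denominator = (1)^2 + (-0.401)^2 + (-0.042)^2 = 1.162565.
  rho(2) = -0.042 / 1.162565 = -0.0361.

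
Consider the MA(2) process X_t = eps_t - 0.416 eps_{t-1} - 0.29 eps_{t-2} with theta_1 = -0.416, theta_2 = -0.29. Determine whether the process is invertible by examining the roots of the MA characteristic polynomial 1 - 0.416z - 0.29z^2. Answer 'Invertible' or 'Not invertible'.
\text{Invertible}

The MA(q) characteristic polynomial is P(z) = 1 - 0.416z - 0.29z^2.
Invertibility requires all roots to lie outside the unit circle, i.e. |z| > 1 for every root.
Set 1 + (-0.416) z + (-0.29) z^2 = 0, i.e. a z^2 + b z + c = 0 with a = -0.29, b = -0.416, c = 1.
Discriminant D = b^2 - 4ac = (-0.416)^2 - 4*(-0.29)*1 = 0.173056 - (-1.16) = 1.333056.
D >= 0, so the roots are real: z = (-b +/- sqrt(D)) / (2a) = (0.416 +/- 1.15458) / (-0.58).
  z_1 = (0.416 + 1.15458) / (-0.58) = -2.7079,   |z_1| = 2.7079.
  z_2 = (0.416 - 1.15458) / (-0.58) = 1.2734,   |z_2| = 1.2734.
Moduli of all roots: 2.7079, 1.2734.
All moduli strictly greater than 1? Yes.
Verdict: Invertible.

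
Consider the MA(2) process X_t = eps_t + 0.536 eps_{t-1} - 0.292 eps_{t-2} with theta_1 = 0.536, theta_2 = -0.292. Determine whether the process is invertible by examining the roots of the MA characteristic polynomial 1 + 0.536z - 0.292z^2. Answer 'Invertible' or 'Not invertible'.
\text{Invertible}

The MA(q) characteristic polynomial is P(z) = 1 + 0.536z - 0.292z^2.
Invertibility requires all roots to lie outside the unit circle, i.e. |z| > 1 for every root.
Set 1 + (0.536) z + (-0.292) z^2 = 0, i.e. a z^2 + b z + c = 0 with a = -0.292, b = 0.536, c = 1.
Discriminant D = b^2 - 4ac = (0.536)^2 - 4*(-0.292)*1 = 0.287296 - (-1.168) = 1.455296.
D >= 0, so the roots are real: z = (-b +/- sqrt(D)) / (2a) = (-0.536 +/- 1.206356) / (-0.584).
  z_1 = (-0.536 + 1.206356) / (-0.584) = -1.1479,   |z_1| = 1.1479.
  z_2 = (-0.536 - 1.206356) / (-0.584) = 2.9835,   |z_2| = 2.9835.
Moduli of all roots: 1.1479, 2.9835.
All moduli strictly greater than 1? Yes.
Verdict: Invertible.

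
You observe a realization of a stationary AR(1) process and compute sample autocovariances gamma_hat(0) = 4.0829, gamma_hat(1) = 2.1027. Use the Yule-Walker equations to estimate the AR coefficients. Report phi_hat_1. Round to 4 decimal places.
\hat\phi_{1} = 0.5150

The Yule-Walker equations for an AR(p) process read, in matrix form,
  Gamma_p phi = r_p,   with   (Gamma_p)_{ij} = gamma(|i - j|),
                       (r_p)_i = gamma(i),   i,j = 1..p.
Substitute the sample gammas (Toeplitz matrix and right-hand side of size 1):
  Gamma_p = [[4.0829]]
  r_p     = [2.1027]
With p = 1 this is the single equation gamma(0) phi_1 = gamma(1):
  phi_hat_1 = gamma(1) / gamma(0) = 2.1027 / 4.0829 = 0.5150.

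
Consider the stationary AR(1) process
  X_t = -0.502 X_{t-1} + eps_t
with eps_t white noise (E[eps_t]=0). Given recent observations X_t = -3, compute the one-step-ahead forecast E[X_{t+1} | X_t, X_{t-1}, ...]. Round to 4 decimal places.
E[X_{t+1} \mid \mathcal F_t] = 1.5060

For an AR(p) model X_t = c + sum_i phi_i X_{t-i} + eps_t, the
one-step-ahead conditional mean is
  E[X_{t+1} | X_t, ...] = c + sum_i phi_i X_{t+1-i}.
Substitute known values:
  E[X_{t+1} | ...] = (-0.502) * (-3)
                   = 1.5060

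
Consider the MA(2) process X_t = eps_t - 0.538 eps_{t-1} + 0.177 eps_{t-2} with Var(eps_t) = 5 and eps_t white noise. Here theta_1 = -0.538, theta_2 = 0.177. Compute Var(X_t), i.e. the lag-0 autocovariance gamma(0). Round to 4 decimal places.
\gamma(0) = 6.6039

For an MA(q) process X_t = eps_t + sum_i theta_i eps_{t-i} with
Var(eps_t) = sigma^2, the variance is
  gamma(0) = sigma^2 * (1 + sum_i theta_i^2).
  sum_i theta_i^2 = (-0.538)^2 + (0.177)^2 = 0.289444 + 0.031329 = 0.320773.
  gamma(0) = 5 * (1 + 0.320773) = 5 * 1.320773 = 6.603865, which rounds to 6.6039.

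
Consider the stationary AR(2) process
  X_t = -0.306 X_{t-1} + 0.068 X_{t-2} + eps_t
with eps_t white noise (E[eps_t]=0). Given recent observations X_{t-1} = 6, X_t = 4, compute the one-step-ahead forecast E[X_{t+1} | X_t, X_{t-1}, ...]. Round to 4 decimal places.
E[X_{t+1} \mid \mathcal F_t] = -0.8160

For an AR(p) model X_t = c + sum_i phi_i X_{t-i} + eps_t, the
one-step-ahead conditional mean is
  E[X_{t+1} | X_t, ...] = c + sum_i phi_i X_{t+1-i}.
Substitute known values:
  E[X_{t+1} | ...] = (-0.306) * (4) + (0.068) * (6)
                   = -0.8160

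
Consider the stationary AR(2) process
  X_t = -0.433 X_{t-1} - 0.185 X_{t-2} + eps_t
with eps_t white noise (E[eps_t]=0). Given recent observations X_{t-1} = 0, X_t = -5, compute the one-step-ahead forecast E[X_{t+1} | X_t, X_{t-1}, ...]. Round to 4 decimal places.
E[X_{t+1} \mid \mathcal F_t] = 2.1650

For an AR(p) model X_t = c + sum_i phi_i X_{t-i} + eps_t, the
one-step-ahead conditional mean is
  E[X_{t+1} | X_t, ...] = c + sum_i phi_i X_{t+1-i}.
Substitute known values:
  E[X_{t+1} | ...] = (-0.433) * (-5) + (-0.185) * (0)
                   = 2.1650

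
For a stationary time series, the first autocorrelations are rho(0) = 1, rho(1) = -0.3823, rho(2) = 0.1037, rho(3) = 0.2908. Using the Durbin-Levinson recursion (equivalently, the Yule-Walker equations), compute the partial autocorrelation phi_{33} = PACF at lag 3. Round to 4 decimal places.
\phi_{33} = 0.3680

The PACF at lag k is phi_{kk}, the last component of the solution
to the Yule-Walker system G_k phi = r_k where
  (G_k)_{ij} = rho(|i - j|), (r_k)_i = rho(i), i,j = 1..k.
Equivalently, Durbin-Levinson gives phi_{kk} iteratively:
  phi_{11} = rho(1)
  phi_{kk} = [rho(k) - sum_{j=1..k-1} phi_{k-1,j} rho(k-j)]
            / [1 - sum_{j=1..k-1} phi_{k-1,j} rho(j)],
  phi_{k,j} = phi_{k-1,j} - phi_{kk} phi_{k-1,k-j},  j = 1..k-1.
Step k = 1:
  phi_11 = rho(1) = -0.3823.
Step k = 2:
  phi_22 = [rho(2) - phi_11 rho(1)] / [1 - phi_11 rho(1)] = [0.1037 - (-0.3823)(-0.3823)] / [1 - (-0.3823)(-0.3823)]
         = -0.04245329 / 0.85384671 = -0.04972.
  Update: phi_21 = phi_11 - phi_22 phi_11 = -0.3823 - (-0.04972)(-0.3823) = -0.401308.
Step k = 3:
  phi_33 = [rho(3) - phi_21 rho(2) - phi_22 rho(1)] / [1 - phi_21 rho(1) - phi_22 rho(2)]
    numerator   = 0.2908 - (-0.401308)(0.1037) - (-0.04972)(-0.3823) = 0.31340767
    denominator = 1 - (-0.401308)(-0.3823) - (-0.04972)(0.1037) = 0.85173593
  phi_33 = 0.31340767 / 0.85173593 = 0.368.
Therefore phi_{33} = 0.3680.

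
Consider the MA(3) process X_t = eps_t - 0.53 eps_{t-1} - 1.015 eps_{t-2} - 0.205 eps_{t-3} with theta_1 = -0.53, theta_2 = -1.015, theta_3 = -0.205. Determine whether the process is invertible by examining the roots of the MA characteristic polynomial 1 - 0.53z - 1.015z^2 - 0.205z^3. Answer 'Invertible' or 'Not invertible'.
\text{Not invertible}

The MA(q) characteristic polynomial is P(z) = 1 - 0.53z - 1.015z^2 - 0.205z^3.
Invertibility requires all roots to lie outside the unit circle, i.e. |z| > 1 for every root.
Degree 3: look for a simple real root z0 first, then factor out (1 - z/z0) and solve the remaining quadratic.
Testing z0 = -4: P(-4) = 1 + (-0.53)(-4) + (-1.015)(-4)^2 + (-0.205)(-4)^3
  = 1 + (2.12) + (-16.24) + (13.12) = 0.  So z_0 = -4 is a root, |z_0| = 4.
Divide out the factor (1 + 0.25 z) = (1 - z/z0) (since 1/z0 = -0.25):
  P(z) = (1 + 0.25 z)(1 + (-0.78) z + (-0.82) z^2)
  [check: z-coef -0.78 - (-0.25) = -0.53; z^2-coef -0.82 - (-0.25)(-0.78) = -1.015; z^3-coef -(-0.25)(-0.82) = -0.205.]
Remaining roots from the quadratic factor 1 + (-0.78) z + (-0.82) z^2:
  Set 1 + (-0.78) z + (-0.82) z^2 = 0, i.e. a z^2 + b z + c = 0 with a = -0.82, b = -0.78, c = 1.
  Discriminant D = b^2 - 4ac = (-0.78)^2 - 4*(-0.82)*1 = 0.6084 - (-3.28) = 3.8884.
  D >= 0, so the roots are real: z = (-b +/- sqrt(D)) / (2a) = (0.78 +/- 1.971903) / (-1.64).
    z_1 = (0.78 + 1.971903) / (-1.64) = -1.678,   |z_1| = 1.678.
    z_2 = (0.78 - 1.971903) / (-1.64) = 0.7268,   |z_2| = 0.7268.
Moduli of all roots: 4.0000, 1.6780, 0.7268.
All moduli strictly greater than 1? No.
Verdict: Not invertible.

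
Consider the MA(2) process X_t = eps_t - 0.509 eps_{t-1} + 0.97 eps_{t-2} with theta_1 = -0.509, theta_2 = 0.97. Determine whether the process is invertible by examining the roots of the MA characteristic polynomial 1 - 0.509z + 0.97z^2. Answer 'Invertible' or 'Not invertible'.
\text{Invertible}

The MA(q) characteristic polynomial is P(z) = 1 - 0.509z + 0.97z^2.
Invertibility requires all roots to lie outside the unit circle, i.e. |z| > 1 for every root.
Set 1 + (-0.509) z + (0.97) z^2 = 0, i.e. a z^2 + b z + c = 0 with a = 0.97, b = -0.509, c = 1.
Discriminant D = b^2 - 4ac = (-0.509)^2 - 4*(0.97)*1 = 0.259081 - (3.88) = -3.620919.
D < 0, so the roots are the complex-conjugate pair z = (-b +/- i sqrt(-D)) / (2a) = 0.2624 +/- 0.9809i.
For a conjugate pair |z|^2 = z * conj(z) = (product of roots) = c/a = 1/(0.97) = 1.030928, so |z| = sqrt(1.030928) = 1.0153 for both roots.
Moduli of all roots: 1.0153, 1.0153.
All moduli strictly greater than 1? Yes.
Verdict: Invertible.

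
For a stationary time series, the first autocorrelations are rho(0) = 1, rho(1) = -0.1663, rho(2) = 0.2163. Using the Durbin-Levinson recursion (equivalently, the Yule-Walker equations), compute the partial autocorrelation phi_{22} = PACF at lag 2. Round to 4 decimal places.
\phi_{22} = 0.1940

The PACF at lag k is phi_{kk}, the last component of the solution
to the Yule-Walker system G_k phi = r_k where
  (G_k)_{ij} = rho(|i - j|), (r_k)_i = rho(i), i,j = 1..k.
Equivalently, Durbin-Levinson gives phi_{kk} iteratively:
  phi_{11} = rho(1)
  phi_{kk} = [rho(k) - sum_{j=1..k-1} phi_{k-1,j} rho(k-j)]
            / [1 - sum_{j=1..k-1} phi_{k-1,j} rho(j)],
  phi_{k,j} = phi_{k-1,j} - phi_{kk} phi_{k-1,k-j},  j = 1..k-1.
Step k = 1:
  phi_11 = rho(1) = -0.1663.
Step k = 2:
  phi_22 = [rho(2) - phi_11 rho(1)] / [1 - phi_11 rho(1)] = [0.2163 - (-0.1663)(-0.1663)] / [1 - (-0.1663)(-0.1663)]
         = 0.18864431 / 0.97234431 = 0.194.
Therefore phi_{22} = 0.1940.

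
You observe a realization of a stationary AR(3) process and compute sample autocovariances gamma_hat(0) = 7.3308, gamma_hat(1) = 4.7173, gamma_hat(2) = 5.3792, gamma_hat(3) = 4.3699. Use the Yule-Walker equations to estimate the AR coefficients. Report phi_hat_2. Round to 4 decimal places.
\hat\phi_{2} = 0.5240

The Yule-Walker equations for an AR(p) process read, in matrix form,
  Gamma_p phi = r_p,   with   (Gamma_p)_{ij} = gamma(|i - j|),
                       (r_p)_i = gamma(i),   i,j = 1..p.
Substitute the sample gammas (Toeplitz matrix and right-hand side of size 3):
  Gamma_p = [[7.3308, 4.7173, 5.3792], [4.7173, 7.3308, 4.7173], [5.3792, 4.7173, 7.3308]]
  r_p     = [4.7173, 5.3792, 4.3699]
Written out (R1..R3):
  (R1) 7.3308 phi_1 + 4.7173 phi_2 + 5.3792 phi_3 = 4.7173
  (R2) 4.7173 phi_1 + 7.3308 phi_2 + 4.7173 phi_3 = 5.3792
  (R3) 5.3792 phi_1 + 4.7173 phi_2 + 7.3308 phi_3 = 4.3699
Gaussian elimination:
  R2 <- R2 - (4.7173/7.3308) R1 = R2 - (0.64349) R1:  4.295262 phi_2 + 1.255836 phi_3 = 2.343662
  R3 <- R3 - (5.3792/7.3308) R1 = R3 - (0.733781) R1:  1.255836 phi_2 + 3.383647 phi_3 = 0.908436
  R3 <- R3 - (1.255836/4.295262) R2 = R3 - (0.292377) R2:  3.016469 phi_3 = 0.223203
Back-substitution:
  phi_hat_3 = 0.223203 / 3.016469 = 0.073995
  phi_hat_2 = (2.343662 - (1.255836)(0.073995)) / 4.295262 = 0.524005
  phi_hat_1 = (4.7173 - (4.7173)(0.524005) - (5.3792)(0.073995)) / 7.3308 = 0.252003
So phi_hat = [0.2520, 0.5240, 0.0740].
Therefore phi_hat_2 = 0.5240.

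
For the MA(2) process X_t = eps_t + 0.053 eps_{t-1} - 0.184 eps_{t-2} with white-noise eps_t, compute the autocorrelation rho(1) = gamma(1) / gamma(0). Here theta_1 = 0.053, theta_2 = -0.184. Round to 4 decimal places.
\rho(1) = 0.0417

For an MA(q) process with theta_0 = 1, the autocovariance is
  gamma(k) = sigma^2 * sum_{i=0..q-k} theta_i * theta_{i+k},
and rho(k) = gamma(k) / gamma(0). Sigma^2 cancels.
  numerator   = (1)*(0.053) + (0.053)*(-0.184) = 0.043248.
  denominator = (1)^2 + (0.053)^2 + (-0.184)^2 = 1.036665.
  rho(1) = 0.043248 / 1.036665 = 0.0417.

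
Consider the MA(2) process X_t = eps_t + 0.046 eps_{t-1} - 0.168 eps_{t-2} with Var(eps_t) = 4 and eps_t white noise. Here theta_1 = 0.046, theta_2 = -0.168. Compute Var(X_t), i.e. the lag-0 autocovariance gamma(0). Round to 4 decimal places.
\gamma(0) = 4.1214

For an MA(q) process X_t = eps_t + sum_i theta_i eps_{t-i} with
Var(eps_t) = sigma^2, the variance is
  gamma(0) = sigma^2 * (1 + sum_i theta_i^2).
  sum_i theta_i^2 = (0.046)^2 + (-0.168)^2 = 0.002116 + 0.028224 = 0.03034.
  gamma(0) = 4 * (1 + 0.03034) = 4 * 1.03034 = 4.12136, which rounds to 4.1214.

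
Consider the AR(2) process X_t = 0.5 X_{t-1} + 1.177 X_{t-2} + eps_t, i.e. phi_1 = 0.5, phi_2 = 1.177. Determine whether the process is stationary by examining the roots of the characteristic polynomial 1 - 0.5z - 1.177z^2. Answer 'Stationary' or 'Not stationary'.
\text{Not stationary}

The AR(p) characteristic polynomial is P(z) = 1 - 0.5z - 1.177z^2.
Stationarity requires all roots to lie outside the unit circle, i.e. |z| > 1 for every root.
Set 1 + (-0.5) z + (-1.177) z^2 = 0, i.e. a z^2 + b z + c = 0 with a = -1.177, b = -0.5, c = 1.
Discriminant D = b^2 - 4ac = (-0.5)^2 - 4*(-1.177)*1 = 0.25 - (-4.708) = 4.958.
D >= 0, so the roots are real: z = (-b +/- sqrt(D)) / (2a) = (0.5 +/- 2.226657) / (-2.354).
  z_1 = (0.5 + 2.226657) / (-2.354) = -1.1583,   |z_1| = 1.1583.
  z_2 = (0.5 - 2.226657) / (-2.354) = 0.7335,   |z_2| = 0.7335.
Moduli of all roots: 1.1583, 0.7335.
All moduli strictly greater than 1? No.
Verdict: Not stationary.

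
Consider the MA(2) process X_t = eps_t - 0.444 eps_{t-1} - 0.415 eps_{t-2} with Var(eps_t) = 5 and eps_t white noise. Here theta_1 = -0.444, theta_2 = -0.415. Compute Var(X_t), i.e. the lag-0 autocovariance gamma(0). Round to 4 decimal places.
\gamma(0) = 6.8468

For an MA(q) process X_t = eps_t + sum_i theta_i eps_{t-i} with
Var(eps_t) = sigma^2, the variance is
  gamma(0) = sigma^2 * (1 + sum_i theta_i^2).
  sum_i theta_i^2 = (-0.444)^2 + (-0.415)^2 = 0.197136 + 0.172225 = 0.369361.
  gamma(0) = 5 * (1 + 0.369361) = 5 * 1.369361 = 6.846805, which rounds to 6.8468.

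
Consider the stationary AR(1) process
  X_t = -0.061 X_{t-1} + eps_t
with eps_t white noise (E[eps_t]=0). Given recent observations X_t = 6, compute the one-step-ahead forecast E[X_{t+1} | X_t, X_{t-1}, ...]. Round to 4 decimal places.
E[X_{t+1} \mid \mathcal F_t] = -0.3660

For an AR(p) model X_t = c + sum_i phi_i X_{t-i} + eps_t, the
one-step-ahead conditional mean is
  E[X_{t+1} | X_t, ...] = c + sum_i phi_i X_{t+1-i}.
Substitute known values:
  E[X_{t+1} | ...] = (-0.061) * (6)
                   = -0.3660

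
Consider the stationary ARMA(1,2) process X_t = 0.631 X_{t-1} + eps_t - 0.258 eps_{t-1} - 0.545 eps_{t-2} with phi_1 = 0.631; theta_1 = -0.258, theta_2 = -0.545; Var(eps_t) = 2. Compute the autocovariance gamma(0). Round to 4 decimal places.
\gamma(0) = 2.5969

Multiply the model equation by X_{t-k} and take expectations. With theta_0 = psi_0 = 1 and psi_j the MA(infinity) weights, this gives
  gamma(k) - sum_i phi_i gamma(k-i) = c_k,
  c_k = sigma^2 * sum_{j=k..q} theta_j psi_{j-k}   (c_k = 0 for k > q),
using gamma(-m) = gamma(m).
psi-weights needed (psi_j = theta_j + sum_i phi_i psi_{j-i}):
  psi_1 = theta_1 + phi_1 = -0.258 + (0.631) = 0.373
  psi_2 = theta_2 + phi_1 psi_1 = -0.545 + (0.631)(0.373) = -0.309637
Right-hand sides:
  c_0 = sigma^2 (1 + theta_1 psi_1 + theta_2 psi_2) = 2 * (1 + (-0.258)(0.373) + (-0.545)(-0.309637)) = 2 * 1.072518 = 2.145036
  c_1 = sigma^2 (theta_1 + theta_2 psi_1) = 2 * (-0.258 + (-0.545)(0.373)) = -0.92257
  c_2 = sigma^2 theta_2 = 2 * (-0.545) = -1.09
Equations for k = 0 and k = 1 (AR order 1):
  gamma(0) = phi_1 gamma(1) + c_0
  gamma(1) = phi_1 gamma(0) + c_1
Substituting the second into the first: gamma(0) (1 - phi_1^2) = c_0 + phi_1 c_1, so
  gamma(0) = (c_0 + phi_1 c_1) / (1 - phi_1^2) = (2.145036 + (0.631)(-0.92257)) / (1 - (0.631)^2) = 1.562895 / 0.601839 = 2.596865.
Therefore gamma(0) = 2.5969 (to 4 decimal places).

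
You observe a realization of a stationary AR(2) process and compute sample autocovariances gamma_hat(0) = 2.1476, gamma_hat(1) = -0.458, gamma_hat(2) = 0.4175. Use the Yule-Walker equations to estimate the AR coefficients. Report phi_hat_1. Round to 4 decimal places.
\hat\phi_{1} = -0.1800

The Yule-Walker equations for an AR(p) process read, in matrix form,
  Gamma_p phi = r_p,   with   (Gamma_p)_{ij} = gamma(|i - j|),
                       (r_p)_i = gamma(i),   i,j = 1..p.
Substitute the sample gammas (Toeplitz matrix and right-hand side of size 2):
  Gamma_p = [[2.1476, -0.458], [-0.458, 2.1476]]
  r_p     = [-0.458, 0.4175]
Written out:
  2.1476 phi_1 - 0.458 phi_2 = -0.458
  -0.458 phi_1 + 2.1476 phi_2 = 0.4175
Solve by Cramer's rule:
  det = gamma(0)^2 - gamma(1)^2 = (2.1476)^2 - (-0.458)^2 = 4.61218576 - 0.209764 = 4.40242176
  phi_hat_1 = [gamma(1) gamma(0) - gamma(1) gamma(2)] / det = [(-0.458)(2.1476) - (-0.458)(0.4175)] / 4.40242176 = -0.7923858 / 4.40242176 = -0.18
  phi_hat_2 = [gamma(0) gamma(2) - gamma(1)^2] / det = [(2.1476)(0.4175) - (-0.458)^2] / 4.40242176 = 0.686859 / 4.40242176 = 0.156
So phi_hat = [-0.1800, 0.1560].
Therefore phi_hat_1 = -0.1800.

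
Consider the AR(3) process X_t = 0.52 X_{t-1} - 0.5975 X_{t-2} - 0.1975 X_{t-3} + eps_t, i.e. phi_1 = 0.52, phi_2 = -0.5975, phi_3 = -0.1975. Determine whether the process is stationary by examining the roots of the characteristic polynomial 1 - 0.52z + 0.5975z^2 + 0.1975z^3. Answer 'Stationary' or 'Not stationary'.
\text{Stationary}

The AR(p) characteristic polynomial is P(z) = 1 - 0.52z + 0.5975z^2 + 0.1975z^3.
Stationarity requires all roots to lie outside the unit circle, i.e. |z| > 1 for every root.
Degree 3: look for a simple real root z0 first, then factor out (1 - z/z0) and solve the remaining quadratic.
Testing z0 = -4: P(-4) = 1 + (-0.52)(-4) + (0.5975)(-4)^2 + (0.1975)(-4)^3
  = 1 + (2.08) + (9.56) + (-12.64) = 0.  So z_0 = -4 is a root, |z_0| = 4.
Divide out the factor (1 + 0.25 z) = (1 - z/z0) (since 1/z0 = -0.25):
  P(z) = (1 + 0.25 z)(1 + (-0.77) z + (0.79) z^2)
  [check: z-coef -0.77 - (-0.25) = -0.52; z^2-coef 0.79 - (-0.25)(-0.77) = 0.5975; z^3-coef -(-0.25)(0.79) = 0.1975.]
Remaining roots from the quadratic factor 1 + (-0.77) z + (0.79) z^2:
  Set 1 + (-0.77) z + (0.79) z^2 = 0, i.e. a z^2 + b z + c = 0 with a = 0.79, b = -0.77, c = 1.
  Discriminant D = b^2 - 4ac = (-0.77)^2 - 4*(0.79)*1 = 0.5929 - (3.16) = -2.5671.
  D < 0, so the roots are the complex-conjugate pair z = (-b +/- i sqrt(-D)) / (2a) = 0.4873 +/- 1.0141i.
  For a conjugate pair |z|^2 = z * conj(z) = (product of roots) = c/a = 1/(0.79) = 1.265823, so |z| = sqrt(1.265823) = 1.1251 for both roots.
Moduli of all roots: 4.0000, 1.1251, 1.1251.
All moduli strictly greater than 1? Yes.
Verdict: Stationary.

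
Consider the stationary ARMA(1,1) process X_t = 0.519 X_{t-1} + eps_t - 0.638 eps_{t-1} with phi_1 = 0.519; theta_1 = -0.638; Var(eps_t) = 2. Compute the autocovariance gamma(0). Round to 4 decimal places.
\gamma(0) = 2.0388

Multiply the model equation by X_{t-k} and take expectations. With theta_0 = psi_0 = 1 and psi_j the MA(infinity) weights, this gives
  gamma(k) - sum_i phi_i gamma(k-i) = c_k,
  c_k = sigma^2 * sum_{j=k..q} theta_j psi_{j-k}   (c_k = 0 for k > q),
using gamma(-m) = gamma(m).
psi-weights needed (psi_j = theta_j + sum_i phi_i psi_{j-i}):
  psi_1 = theta_1 + phi_1 = -0.638 + (0.519) = -0.119
Right-hand sides:
  c_0 = sigma^2 (1 + theta_1 psi_1) = 2 * (1 + (-0.638)(-0.119)) = 2 * 1.075922 = 2.151844
  c_1 = sigma^2 theta_1 = 2 * (-0.638) = -1.276
  c_2 = 0
Equations for k = 0 and k = 1 (AR order 1):
  gamma(0) = phi_1 gamma(1) + c_0
  gamma(1) = phi_1 gamma(0) + c_1
Substituting the second into the first: gamma(0) (1 - phi_1^2) = c_0 + phi_1 c_1, so
  gamma(0) = (c_0 + phi_1 c_1) / (1 - phi_1^2) = (2.151844 + (0.519)(-1.276)) / (1 - (0.519)^2) = 1.4896 / 0.730639 = 2.038763.
Therefore gamma(0) = 2.0388 (to 4 decimal places).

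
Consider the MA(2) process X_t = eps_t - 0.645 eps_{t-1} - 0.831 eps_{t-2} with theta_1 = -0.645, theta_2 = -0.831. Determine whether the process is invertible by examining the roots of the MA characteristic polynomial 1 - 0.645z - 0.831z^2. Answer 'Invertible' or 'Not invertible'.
\text{Not invertible}

The MA(q) characteristic polynomial is P(z) = 1 - 0.645z - 0.831z^2.
Invertibility requires all roots to lie outside the unit circle, i.e. |z| > 1 for every root.
Set 1 + (-0.645) z + (-0.831) z^2 = 0, i.e. a z^2 + b z + c = 0 with a = -0.831, b = -0.645, c = 1.
Discriminant D = b^2 - 4ac = (-0.645)^2 - 4*(-0.831)*1 = 0.416025 - (-3.324) = 3.740025.
D >= 0, so the roots are real: z = (-b +/- sqrt(D)) / (2a) = (0.645 +/- 1.933914) / (-1.662).
  z_1 = (0.645 + 1.933914) / (-1.662) = -1.5517,   |z_1| = 1.5517.
  z_2 = (0.645 - 1.933914) / (-1.662) = 0.7755,   |z_2| = 0.7755.
Moduli of all roots: 1.5517, 0.7755.
All moduli strictly greater than 1? No.
Verdict: Not invertible.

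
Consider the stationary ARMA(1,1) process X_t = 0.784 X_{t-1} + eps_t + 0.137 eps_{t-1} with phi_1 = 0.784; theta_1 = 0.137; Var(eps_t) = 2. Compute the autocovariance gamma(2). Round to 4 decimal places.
\gamma(2) = 4.1502

Multiply the model equation by X_{t-k} and take expectations. With theta_0 = psi_0 = 1 and psi_j the MA(infinity) weights, this gives
  gamma(k) - sum_i phi_i gamma(k-i) = c_k,
  c_k = sigma^2 * sum_{j=k..q} theta_j psi_{j-k}   (c_k = 0 for k > q),
using gamma(-m) = gamma(m).
psi-weights needed (psi_j = theta_j + sum_i phi_i psi_{j-i}):
  psi_1 = theta_1 + phi_1 = 0.137 + (0.784) = 0.921
Right-hand sides:
  c_0 = sigma^2 (1 + theta_1 psi_1) = 2 * (1 + (0.137)(0.921)) = 2 * 1.126177 = 2.252354
  c_1 = sigma^2 theta_1 = 2 * (0.137) = 0.274
  c_2 = 0
Equations for k = 0 and k = 1 (AR order 1):
  gamma(0) = phi_1 gamma(1) + c_0
  gamma(1) = phi_1 gamma(0) + c_1
Substituting the second into the first: gamma(0) (1 - phi_1^2) = c_0 + phi_1 c_1, so
  gamma(0) = (c_0 + phi_1 c_1) / (1 - phi_1^2) = (2.252354 + (0.784)(0.274)) / (1 - (0.784)^2) = 2.46717 / 0.385344 = 6.402513.
  gamma(1) = phi_1 gamma(0) + c_1 = (0.784)(6.402513) + (0.274) = 5.29357.
For k = 2 (> q): gamma(2) = phi_1 gamma(1) = (0.784)(5.29357) = 4.150159.
Therefore gamma(2) = 4.1502 (to 4 decimal places).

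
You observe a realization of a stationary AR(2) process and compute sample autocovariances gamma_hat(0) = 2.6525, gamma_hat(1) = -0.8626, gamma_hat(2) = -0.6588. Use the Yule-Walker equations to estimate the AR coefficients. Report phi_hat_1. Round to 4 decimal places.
\hat\phi_{1} = -0.4540

The Yule-Walker equations for an AR(p) process read, in matrix form,
  Gamma_p phi = r_p,   with   (Gamma_p)_{ij} = gamma(|i - j|),
                       (r_p)_i = gamma(i),   i,j = 1..p.
Substitute the sample gammas (Toeplitz matrix and right-hand side of size 2):
  Gamma_p = [[2.6525, -0.8626], [-0.8626, 2.6525]]
  r_p     = [-0.8626, -0.6588]
Written out:
  2.6525 phi_1 - 0.8626 phi_2 = -0.8626
  -0.8626 phi_1 + 2.6525 phi_2 = -0.6588
Solve by Cramer's rule:
  det = gamma(0)^2 - gamma(1)^2 = (2.6525)^2 - (-0.8626)^2 = 7.03575625 - 0.74407876 = 6.29167749
  phi_hat_1 = [gamma(1) gamma(0) - gamma(1) gamma(2)] / det = [(-0.8626)(2.6525) - (-0.8626)(-0.6588)] / 6.29167749 = -2.85632738 / 6.29167749 = -0.454
  phi_hat_2 = [gamma(0) gamma(2) - gamma(1)^2] / det = [(2.6525)(-0.6588) - (-0.8626)^2] / 6.29167749 = -2.49154576 / 6.29167749 = -0.396
So phi_hat = [-0.4540, -0.3960].
Therefore phi_hat_1 = -0.4540.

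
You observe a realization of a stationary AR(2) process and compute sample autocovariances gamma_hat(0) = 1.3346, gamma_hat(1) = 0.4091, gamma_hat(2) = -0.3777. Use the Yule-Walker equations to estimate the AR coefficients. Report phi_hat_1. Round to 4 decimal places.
\hat\phi_{1} = 0.4341

The Yule-Walker equations for an AR(p) process read, in matrix form,
  Gamma_p phi = r_p,   with   (Gamma_p)_{ij} = gamma(|i - j|),
                       (r_p)_i = gamma(i),   i,j = 1..p.
Substitute the sample gammas (Toeplitz matrix and right-hand side of size 2):
  Gamma_p = [[1.3346, 0.4091], [0.4091, 1.3346]]
  r_p     = [0.4091, -0.3777]
Written out:
  1.3346 phi_1 + 0.4091 phi_2 = 0.4091
  0.4091 phi_1 + 1.3346 phi_2 = -0.3777
Solve by Cramer's rule:
  det = gamma(0)^2 - gamma(1)^2 = (1.3346)^2 - (0.4091)^2 = 1.78115716 - 0.16736281 = 1.61379435
  phi_hat_1 = [gamma(1) gamma(0) - gamma(1) gamma(2)] / det = [(0.4091)(1.3346) - (0.4091)(-0.3777)] / 1.61379435 = 0.70050193 / 1.61379435 = 0.4341
  phi_hat_2 = [gamma(0) gamma(2) - gamma(1)^2] / det = [(1.3346)(-0.3777) - (0.4091)^2] / 1.61379435 = -0.67144123 / 1.61379435 = -0.4161
So phi_hat = [0.4341, -0.4161].
Therefore phi_hat_1 = 0.4341.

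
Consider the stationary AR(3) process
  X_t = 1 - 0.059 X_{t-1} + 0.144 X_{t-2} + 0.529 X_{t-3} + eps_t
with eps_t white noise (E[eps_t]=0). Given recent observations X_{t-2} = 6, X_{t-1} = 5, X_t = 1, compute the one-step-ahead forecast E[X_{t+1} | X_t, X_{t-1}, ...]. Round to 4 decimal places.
E[X_{t+1} \mid \mathcal F_t] = 4.8350

For an AR(p) model X_t = c + sum_i phi_i X_{t-i} + eps_t, the
one-step-ahead conditional mean is
  E[X_{t+1} | X_t, ...] = c + sum_i phi_i X_{t+1-i}.
Substitute known values:
  E[X_{t+1} | ...] = 1 + (-0.059) * (1) + (0.144) * (5) + (0.529) * (6)
                   = 4.8350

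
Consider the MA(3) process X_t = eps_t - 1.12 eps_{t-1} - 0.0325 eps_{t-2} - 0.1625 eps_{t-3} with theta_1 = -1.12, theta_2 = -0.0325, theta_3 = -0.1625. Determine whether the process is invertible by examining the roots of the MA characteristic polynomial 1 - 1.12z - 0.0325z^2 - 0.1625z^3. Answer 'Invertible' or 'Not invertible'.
\text{Not invertible}

The MA(q) characteristic polynomial is P(z) = 1 - 1.12z - 0.0325z^2 - 0.1625z^3.
Invertibility requires all roots to lie outside the unit circle, i.e. |z| > 1 for every root.
Degree 3: look for a simple real root z0 first, then factor out (1 - z/z0) and solve the remaining quadratic.
Testing z0 = 0.8: P(0.8) = 1 + (-1.12)(0.8) + (-0.0325)(0.8)^2 + (-0.1625)(0.8)^3
  = 1 + (-0.896) + (-0.0208) + (-0.0832) = 0.  So z_0 = 0.8 is a root, |z_0| = 0.8.
Divide out the factor (1 - 1.25 z) = (1 - z/z0) (since 1/z0 = 1.25):
  P(z) = (1 - 1.25 z)(1 + (0.13) z + (0.13) z^2)
  [check: z-coef 0.13 - (1.25) = -1.12; z^2-coef 0.13 - (1.25)(0.13) = -0.0325; z^3-coef -(1.25)(0.13) = -0.1625.]
Remaining roots from the quadratic factor 1 + (0.13) z + (0.13) z^2:
  Set 1 + (0.13) z + (0.13) z^2 = 0, i.e. a z^2 + b z + c = 0 with a = 0.13, b = 0.13, c = 1.
  Discriminant D = b^2 - 4ac = (0.13)^2 - 4*(0.13)*1 = 0.0169 - (0.52) = -0.5031.
  D < 0, so the roots are the complex-conjugate pair z = (-b +/- i sqrt(-D)) / (2a) = -0.5 +/- 2.7281i.
  For a conjugate pair |z|^2 = z * conj(z) = (product of roots) = c/a = 1/(0.13) = 7.692308, so |z| = sqrt(7.692308) = 2.7735 for both roots.
Moduli of all roots: 0.8000, 2.7735, 2.7735.
All moduli strictly greater than 1? No.
Verdict: Not invertible.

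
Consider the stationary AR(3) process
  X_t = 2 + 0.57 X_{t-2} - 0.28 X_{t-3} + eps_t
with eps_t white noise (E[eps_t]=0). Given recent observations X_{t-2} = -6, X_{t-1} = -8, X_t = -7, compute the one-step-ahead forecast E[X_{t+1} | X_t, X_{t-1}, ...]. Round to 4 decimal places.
E[X_{t+1} \mid \mathcal F_t] = -0.8800

For an AR(p) model X_t = c + sum_i phi_i X_{t-i} + eps_t, the
one-step-ahead conditional mean is
  E[X_{t+1} | X_t, ...] = c + sum_i phi_i X_{t+1-i}.
Substitute known values:
  E[X_{t+1} | ...] = 2 + (0) * (-7) + (0.57) * (-8) + (-0.28) * (-6)
                   = -0.8800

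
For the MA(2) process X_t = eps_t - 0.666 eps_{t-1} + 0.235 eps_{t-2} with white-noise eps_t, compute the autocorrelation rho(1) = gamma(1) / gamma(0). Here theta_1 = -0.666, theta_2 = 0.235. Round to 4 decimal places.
\rho(1) = -0.5488

For an MA(q) process with theta_0 = 1, the autocovariance is
  gamma(k) = sigma^2 * sum_{i=0..q-k} theta_i * theta_{i+k},
and rho(k) = gamma(k) / gamma(0). Sigma^2 cancels.
  numerator   = (1)*(-0.666) + (-0.666)*(0.235) = -0.82251.
  denominator = (1)^2 + (-0.666)^2 + (0.235)^2 = 1.498781.
  rho(1) = -0.82251 / 1.498781 = -0.5488.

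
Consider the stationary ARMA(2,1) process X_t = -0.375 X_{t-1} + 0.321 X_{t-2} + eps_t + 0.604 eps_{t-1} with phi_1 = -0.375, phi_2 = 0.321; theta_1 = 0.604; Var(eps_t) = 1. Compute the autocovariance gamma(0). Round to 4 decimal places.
\gamma(0) = 1.1192

Multiply the model equation by X_{t-k} and take expectations. With theta_0 = psi_0 = 1 and psi_j the MA(infinity) weights, this gives
  gamma(k) - sum_i phi_i gamma(k-i) = c_k,
  c_k = sigma^2 * sum_{j=k..q} theta_j psi_{j-k}   (c_k = 0 for k > q),
using gamma(-m) = gamma(m).
psi-weights needed (psi_j = theta_j + sum_i phi_i psi_{j-i}):
  psi_1 = theta_1 + phi_1 = 0.604 + (-0.375) = 0.229
Right-hand sides:
  c_0 = sigma^2 (1 + theta_1 psi_1) = 1 * (1 + (0.604)(0.229)) = 1 * 1.138316 = 1.138316
  c_1 = sigma^2 theta_1 = 1 * (0.604) = 0.604
  c_2 = 0
Equations for k = 0, 1, 2 (AR order 2, c_2 = 0):
  (E0) gamma(0) = phi_1 gamma(1) + phi_2 gamma(2) + c_0
  (E1) gamma(1) = phi_1 gamma(0) + phi_2 gamma(1) + c_1
  (E2) gamma(2) = phi_1 gamma(1) + phi_2 gamma(0)
From (E1): gamma(1) = A gamma(0) + B with
  A = phi_1 / (1 - phi_2) = -0.375 / 0.679 = -0.552283,   B = c_1 / (1 - phi_2) = 0.604 / 0.679 = 0.889543.
Insert (E2) into (E0): gamma(0) (1 - phi_2^2) = phi_1 (1 + phi_2) gamma(1) + c_0.
  phi_1 (1 + phi_2) = (-0.375)(1.321) = -0.495375,   1 - phi_2^2 = 0.896959.
Replace gamma(1) by A gamma(0) + B and collect gamma(0):
  gamma(0) [0.896959 - (-0.495375)(-0.552283)] = (-0.495375)(0.889543) + 1.138316
  gamma(0) * 0.623372 = 0.697658
  gamma(0) = 0.697658 / 0.623372 = 1.119169.
Therefore gamma(0) = 1.1192 (to 4 decimal places).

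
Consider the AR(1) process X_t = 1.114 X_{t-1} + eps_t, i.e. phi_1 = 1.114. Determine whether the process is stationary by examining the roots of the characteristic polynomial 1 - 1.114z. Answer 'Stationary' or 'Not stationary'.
\text{Not stationary}

The AR(p) characteristic polynomial is P(z) = 1 - 1.114z.
Stationarity requires all roots to lie outside the unit circle, i.e. |z| > 1 for every root.
This is linear in z: 1 + (-1.114) z = 0  =>  z = -1/(-1.114) = 0.897666,  |z| = 0.897666.
Moduli of all roots: 0.8977.
All moduli strictly greater than 1? No.
Verdict: Not stationary.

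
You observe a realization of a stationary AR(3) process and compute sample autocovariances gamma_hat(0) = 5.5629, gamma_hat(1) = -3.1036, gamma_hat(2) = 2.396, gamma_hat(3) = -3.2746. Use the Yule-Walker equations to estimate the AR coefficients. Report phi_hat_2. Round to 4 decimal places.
\hat\phi_{2} = -0.0290

The Yule-Walker equations for an AR(p) process read, in matrix form,
  Gamma_p phi = r_p,   with   (Gamma_p)_{ij} = gamma(|i - j|),
                       (r_p)_i = gamma(i),   i,j = 1..p.
Substitute the sample gammas (Toeplitz matrix and right-hand side of size 3):
  Gamma_p = [[5.5629, -3.1036, 2.396], [-3.1036, 5.5629, -3.1036], [2.396, -3.1036, 5.5629]]
  r_p     = [-3.1036, 2.396, -3.2746]
Written out (R1..R3):
  (R1) 5.5629 phi_1 - 3.1036 phi_2 + 2.396 phi_3 = -3.1036
  (R2) -3.1036 phi_1 + 5.5629 phi_2 - 3.1036 phi_3 = 2.396
  (R3) 2.396 phi_1 - 3.1036 phi_2 + 5.5629 phi_3 = -3.2746
Gaussian elimination:
  R2 <- R2 - (-3.1036/5.5629) R1 = R2 - (-0.55791) R1:  3.831369 phi_2 - 1.766847 phi_3 = 0.664469
  R3 <- R3 - (2.396/5.5629) R1 = R3 - (0.430711) R1:  -1.766847 phi_2 + 4.530917 phi_3 = -1.937847
  R3 <- R3 - (-1.766847/3.831369) R2 = R3 - (-0.461153) R2:  3.716131 phi_3 = -1.631425
Back-substitution:
  phi_hat_3 = -1.631425 / 3.716131 = -0.439012
  phi_hat_2 = (0.664469 - (-1.766847)(-0.439012)) / 3.831369 = -0.029023
  phi_hat_1 = (-3.1036 - (-3.1036)(-0.029023) - (2.396)(-0.439012)) / 5.5629 = -0.385016
So phi_hat = [-0.3850, -0.0290, -0.4390].
Therefore phi_hat_2 = -0.0290.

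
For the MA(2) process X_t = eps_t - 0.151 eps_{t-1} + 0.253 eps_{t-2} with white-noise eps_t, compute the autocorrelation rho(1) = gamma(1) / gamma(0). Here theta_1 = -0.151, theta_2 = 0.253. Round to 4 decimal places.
\rho(1) = -0.1741

For an MA(q) process with theta_0 = 1, the autocovariance is
  gamma(k) = sigma^2 * sum_{i=0..q-k} theta_i * theta_{i+k},
and rho(k) = gamma(k) / gamma(0). Sigma^2 cancels.
  numerator   = (1)*(-0.151) + (-0.151)*(0.253) = -0.189203.
  denominator = (1)^2 + (-0.151)^2 + (0.253)^2 = 1.08681.
  rho(1) = -0.189203 / 1.08681 = -0.1741.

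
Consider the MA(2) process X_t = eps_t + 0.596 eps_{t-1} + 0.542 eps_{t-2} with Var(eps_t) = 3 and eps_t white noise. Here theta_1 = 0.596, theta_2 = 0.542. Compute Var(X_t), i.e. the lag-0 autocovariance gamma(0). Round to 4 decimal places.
\gamma(0) = 4.9469

For an MA(q) process X_t = eps_t + sum_i theta_i eps_{t-i} with
Var(eps_t) = sigma^2, the variance is
  gamma(0) = sigma^2 * (1 + sum_i theta_i^2).
  sum_i theta_i^2 = (0.596)^2 + (0.542)^2 = 0.355216 + 0.293764 = 0.64898.
  gamma(0) = 3 * (1 + 0.64898) = 3 * 1.64898 = 4.94694, which rounds to 4.9469.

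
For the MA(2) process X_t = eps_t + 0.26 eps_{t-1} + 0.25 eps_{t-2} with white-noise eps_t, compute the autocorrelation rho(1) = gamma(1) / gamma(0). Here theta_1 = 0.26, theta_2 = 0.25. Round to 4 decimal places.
\rho(1) = 0.2876

For an MA(q) process with theta_0 = 1, the autocovariance is
  gamma(k) = sigma^2 * sum_{i=0..q-k} theta_i * theta_{i+k},
and rho(k) = gamma(k) / gamma(0). Sigma^2 cancels.
  numerator   = (1)*(0.26) + (0.26)*(0.25) = 0.325.
  denominator = (1)^2 + (0.26)^2 + (0.25)^2 = 1.1301.
  rho(1) = 0.325 / 1.1301 = 0.2876.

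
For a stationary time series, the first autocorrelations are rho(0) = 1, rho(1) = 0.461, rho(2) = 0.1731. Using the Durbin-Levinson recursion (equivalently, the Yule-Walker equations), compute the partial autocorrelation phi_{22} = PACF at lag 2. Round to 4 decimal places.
\phi_{22} = -0.0501

The PACF at lag k is phi_{kk}, the last component of the solution
to the Yule-Walker system G_k phi = r_k where
  (G_k)_{ij} = rho(|i - j|), (r_k)_i = rho(i), i,j = 1..k.
Equivalently, Durbin-Levinson gives phi_{kk} iteratively:
  phi_{11} = rho(1)
  phi_{kk} = [rho(k) - sum_{j=1..k-1} phi_{k-1,j} rho(k-j)]
            / [1 - sum_{j=1..k-1} phi_{k-1,j} rho(j)],
  phi_{k,j} = phi_{k-1,j} - phi_{kk} phi_{k-1,k-j},  j = 1..k-1.
Step k = 1:
  phi_11 = rho(1) = 0.461.
Step k = 2:
  phi_22 = [rho(2) - phi_11 rho(1)] / [1 - phi_11 rho(1)] = [0.1731 - (0.461)(0.461)] / [1 - (0.461)(0.461)]
         = -0.039421 / 0.787479 = -0.0501.
Therefore phi_{22} = -0.0501.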